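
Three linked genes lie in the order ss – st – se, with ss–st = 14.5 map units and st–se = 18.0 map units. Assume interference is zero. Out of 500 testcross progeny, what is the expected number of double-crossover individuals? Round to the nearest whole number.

13

Map distances give recombination frequencies of 0.145 and 0.180 for the two intervals.
With no interference, expected double-crossover frequency = 0.145 × 0.180 = 0.02610.
Expected number = 0.02610 × 500 = 13.05 ≈ 13.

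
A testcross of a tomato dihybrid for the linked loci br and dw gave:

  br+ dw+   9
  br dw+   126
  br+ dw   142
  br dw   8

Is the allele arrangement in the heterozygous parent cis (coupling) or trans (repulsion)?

trans

The two most frequent classes are br+ dw (142) and br dw+ (126); these are the parental (non-recombinant) types.
So the F1 carried br+ dw on one chromosome and br dw+ on the other — the recessive alleles are on opposite chromosomes (trans / repulsion).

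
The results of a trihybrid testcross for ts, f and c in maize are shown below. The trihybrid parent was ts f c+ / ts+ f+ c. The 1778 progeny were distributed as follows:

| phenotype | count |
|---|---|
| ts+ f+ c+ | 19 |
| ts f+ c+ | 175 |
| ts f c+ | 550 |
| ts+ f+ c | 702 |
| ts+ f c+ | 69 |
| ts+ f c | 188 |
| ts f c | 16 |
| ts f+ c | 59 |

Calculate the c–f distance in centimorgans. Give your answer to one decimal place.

22.4 centimorgans

The two rarest classes, ts f c and ts+ f+ c+, are the double crossovers. Comparing them with the parentals, only the c allele has switched, so c is the middle locus and the order is ts – c – f.
Crossovers in the c–f interval produce the single-crossover classes ts f+ c+ and ts+ f c (175 + 188 = 363) plus the double crossovers (35).
RF(c–f) = (363 + 35) / 1778 = 398/1778 = 0.2238 → 22.4 centimorgans.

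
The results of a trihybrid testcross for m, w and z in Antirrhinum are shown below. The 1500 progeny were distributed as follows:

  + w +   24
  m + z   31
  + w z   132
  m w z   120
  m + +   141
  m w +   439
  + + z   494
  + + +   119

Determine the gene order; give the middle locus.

The two most frequent reciprocal classes, m w + and + + z, are the parental types, so the F1 was m w + / + + z.
The two rarest classes, + w + and m + z, are the double crossovers. Comparing them with the parentals, only the m allele has switched, so m is the middle locus and the order is w – m – z.

m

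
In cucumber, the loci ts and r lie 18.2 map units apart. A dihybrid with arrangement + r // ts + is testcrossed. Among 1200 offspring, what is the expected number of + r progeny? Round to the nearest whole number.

491

A map distance of 18.2 map units corresponds to a recombination frequency of 0.182.
The F1 is + r / ts +, so + r is a parental gamete class with expected frequency (1 − r)/2 = 0.818/2 = 0.4090.
Expected number = 0.4090 × 1200 = 490.80 ≈ 491.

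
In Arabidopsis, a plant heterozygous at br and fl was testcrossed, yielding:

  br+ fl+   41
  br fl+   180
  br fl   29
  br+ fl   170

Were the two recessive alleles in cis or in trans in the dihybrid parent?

trans

The two most frequent classes are br+ fl (170) and br fl+ (180); these are the parental (non-recombinant) types.
So the F1 carried br+ fl on one chromosome and br fl+ on the other — the recessive alleles are on opposite chromosomes (trans / repulsion).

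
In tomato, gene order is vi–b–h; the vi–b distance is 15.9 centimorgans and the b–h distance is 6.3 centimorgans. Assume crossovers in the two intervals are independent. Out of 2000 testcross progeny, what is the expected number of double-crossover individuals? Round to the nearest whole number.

20

Map distances give recombination frequencies of 0.159 and 0.063 for the two intervals.
With no interference, expected double-crossover frequency = 0.159 × 0.063 = 0.01002.
Expected number = 0.01002 × 2000 = 20.03 ≈ 20.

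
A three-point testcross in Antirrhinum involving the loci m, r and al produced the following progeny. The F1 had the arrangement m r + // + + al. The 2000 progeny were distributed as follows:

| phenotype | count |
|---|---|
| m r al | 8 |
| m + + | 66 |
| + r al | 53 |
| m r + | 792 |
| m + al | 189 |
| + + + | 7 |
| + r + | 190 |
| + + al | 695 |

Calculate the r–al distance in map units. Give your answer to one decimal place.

The two rarest classes, m r al and + + +, are the double crossovers. Comparing them with the parentals, only the al allele has switched, so al is the middle locus and the order is m – al – r.
Crossovers in the al–r interval produce the single-crossover classes m + + and + r al (66 + 53 = 119) plus the double crossovers (15).
RF(al–r) = (119 + 15) / 2000 = 134/2000 = 0.0670 → 6.7 map units.

6.7 map units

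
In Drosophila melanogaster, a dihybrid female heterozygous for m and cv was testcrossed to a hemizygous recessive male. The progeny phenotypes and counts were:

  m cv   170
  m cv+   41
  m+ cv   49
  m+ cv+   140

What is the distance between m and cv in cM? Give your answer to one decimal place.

The two most frequent classes, m+ cv+ (140) and m cv (170), are the parental types, so the F1 was m+ cv+ / m cv.
The recombinant classes are m+ cv and m cv+: 49 + 41 = 90.
Recombination frequency = 90/400 = 0.2250 ≈ 22.5%, i.e. 22.5 cM.

22.5 cM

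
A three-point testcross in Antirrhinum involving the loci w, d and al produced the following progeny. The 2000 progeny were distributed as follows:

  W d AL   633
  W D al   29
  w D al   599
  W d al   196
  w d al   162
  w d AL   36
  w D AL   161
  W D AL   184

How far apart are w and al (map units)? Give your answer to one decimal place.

The two most frequent reciprocal classes, W d AL and w D al, are the parental types, so the F1 was W d AL / w D al.
The two rarest classes, w d AL and W D al, are the double crossovers. Comparing them with the parentals, only the w allele has switched, so w is the middle locus and the order is al – w – d.
Crossovers in the al–w interval produce the single-crossover classes W d al and w D AL (196 + 161 = 357) plus the double crossovers (65).
RF(al–w) = (357 + 65) / 2000 = 422/2000 = 0.2110 → 21.1 map units.

21.1 map units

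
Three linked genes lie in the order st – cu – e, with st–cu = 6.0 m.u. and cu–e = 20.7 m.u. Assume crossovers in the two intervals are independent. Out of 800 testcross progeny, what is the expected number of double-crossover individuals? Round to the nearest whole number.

Map distances give recombination frequencies of 0.060 and 0.207 for the two intervals.
With no interference, expected double-crossover frequency = 0.060 × 0.207 = 0.01242.
Expected number = 0.01242 × 800 = 9.94 ≈ 10.

10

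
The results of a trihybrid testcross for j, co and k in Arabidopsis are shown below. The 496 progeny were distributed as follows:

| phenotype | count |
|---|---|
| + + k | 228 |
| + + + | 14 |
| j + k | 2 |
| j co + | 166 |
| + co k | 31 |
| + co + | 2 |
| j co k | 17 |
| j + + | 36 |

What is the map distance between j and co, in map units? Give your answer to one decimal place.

The two most frequent reciprocal classes, + + k and j co +, are the parental types, so the F1 was + + k / j co +.
The two rarest classes, j + k and + co +, are the double crossovers. Comparing them with the parentals, only the j allele has switched, so j is the middle locus and the order is co – j – k.
Crossovers in the co–j interval produce the single-crossover classes + co k and j + + (31 + 36 = 67) plus the double crossovers (4).
RF(co–j) = (67 + 4) / 496 = 71/496 = 0.1431 → 14.3 map units.

14.3 map units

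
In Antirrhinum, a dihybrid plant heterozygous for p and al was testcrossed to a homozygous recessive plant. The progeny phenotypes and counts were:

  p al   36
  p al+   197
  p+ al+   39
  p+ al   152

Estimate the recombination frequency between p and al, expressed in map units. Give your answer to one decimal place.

17.7 map units

The two most frequent classes, p+ al (152) and p al+ (197), are the parental types, so the F1 was p+ al / p al+.
The recombinant classes are p+ al+ and p al: 39 + 36 = 75.
Recombination frequency = 75/424 = 0.1769 ≈ 17.7%, i.e. 17.7 map units.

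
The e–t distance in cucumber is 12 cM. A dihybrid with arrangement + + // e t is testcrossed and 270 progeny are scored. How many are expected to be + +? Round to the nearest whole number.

119

A map distance of 12 cM corresponds to a recombination frequency of 0.120.
The F1 is + + / e t, so + + is a parental gamete class with expected frequency (1 − r)/2 = 0.880/2 = 0.4400.
Expected number = 0.4400 × 270 = 118.80 ≈ 119.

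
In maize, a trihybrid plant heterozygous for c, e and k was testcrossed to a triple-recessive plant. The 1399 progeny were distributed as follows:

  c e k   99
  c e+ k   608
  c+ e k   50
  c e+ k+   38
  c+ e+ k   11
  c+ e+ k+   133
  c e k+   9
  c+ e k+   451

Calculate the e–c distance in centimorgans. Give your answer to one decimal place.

The two most frequent reciprocal classes, c+ e k+ and c e+ k, are the parental types, so the F1 was c+ e k+ / c e+ k.
The two rarest classes, c e k+ and c+ e+ k, are the double crossovers. Comparing them with the parentals, only the c allele has switched, so c is the middle locus and the order is k – c – e.
Crossovers in the c–e interval produce the single-crossover classes c+ e+ k+ and c e k (133 + 99 = 232) plus the double crossovers (20).
RF(c–e) = (232 + 20) / 1399 = 252/1399 = 0.1801 → 18.0 centimorgans.

18.0 centimorgans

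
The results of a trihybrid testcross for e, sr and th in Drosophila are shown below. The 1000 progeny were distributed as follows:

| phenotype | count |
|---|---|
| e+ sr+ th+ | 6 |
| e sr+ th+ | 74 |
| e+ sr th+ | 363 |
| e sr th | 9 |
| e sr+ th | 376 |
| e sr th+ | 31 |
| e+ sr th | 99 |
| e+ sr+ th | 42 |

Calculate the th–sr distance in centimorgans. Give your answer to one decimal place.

18.8 centimorgans

The two most frequent reciprocal classes, e sr+ th and e+ sr th+, are the parental types, so the F1 was e sr+ th / e+ sr th+.
The two rarest classes, e sr th and e+ sr+ th+, are the double crossovers. Comparing them with the parentals, only the sr allele has switched, so sr is the middle locus and the order is th – sr – e.
Crossovers in the th–sr interval produce the single-crossover classes e sr+ th+ and e+ sr th (74 + 99 = 173) plus the double crossovers (15).
RF(th–sr) = (173 + 15) / 1000 = 188/1000 = 0.1880 → 18.8 centimorgans.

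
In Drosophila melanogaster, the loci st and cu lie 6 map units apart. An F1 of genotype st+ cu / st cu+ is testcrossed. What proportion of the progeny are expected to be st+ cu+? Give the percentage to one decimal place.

3.0%

A map distance of 6 map units corresponds to a recombination frequency of 0.060.
The F1 is st+ cu / st cu+, so st+ cu+ is a recombinant gamete class with expected frequency r/2 = 0.060/2 = 0.0300.
That is 0.0300 = 3.0% of the progeny.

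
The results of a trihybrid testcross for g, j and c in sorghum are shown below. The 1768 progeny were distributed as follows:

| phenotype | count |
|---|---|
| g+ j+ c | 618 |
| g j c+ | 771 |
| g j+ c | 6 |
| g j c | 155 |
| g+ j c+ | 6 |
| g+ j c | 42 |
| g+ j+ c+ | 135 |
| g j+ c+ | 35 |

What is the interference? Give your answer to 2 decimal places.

0.21

The two most frequent reciprocal classes, g j c+ and g+ j+ c, are the parental types, so the F1 was g j c+ / g+ j+ c.
The two rarest classes, g+ j c+ and g j+ c, are the double crossovers. Comparing them with the parentals, only the g allele has switched, so g is the middle locus and the order is c – g – j.
c–g: (290 + 12)/1768 = 0.1708; g–j: (77 + 12)/1768 = 0.0503.
Expected DCO frequency = 0.1708 × 0.0503 ≈ 0.00859; observed = 12/1768 ≈ 0.00679.
Coefficient of coincidence = 0.00679/0.00859 ≈ 0.79; interference = 1 − 0.79 = 0.21.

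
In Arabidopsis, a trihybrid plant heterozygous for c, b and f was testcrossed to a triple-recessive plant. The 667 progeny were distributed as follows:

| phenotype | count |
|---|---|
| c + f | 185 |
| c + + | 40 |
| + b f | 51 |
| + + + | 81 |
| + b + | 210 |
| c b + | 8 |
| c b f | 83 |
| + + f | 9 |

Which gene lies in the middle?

The two most frequent reciprocal classes, c + f and + b +, are the parental types, so the F1 was c + f / + b +.
The two rarest classes, + + f and c b +, are the double crossovers. Comparing them with the parentals, only the c allele has switched, so c is the middle locus and the order is b – c – f.

c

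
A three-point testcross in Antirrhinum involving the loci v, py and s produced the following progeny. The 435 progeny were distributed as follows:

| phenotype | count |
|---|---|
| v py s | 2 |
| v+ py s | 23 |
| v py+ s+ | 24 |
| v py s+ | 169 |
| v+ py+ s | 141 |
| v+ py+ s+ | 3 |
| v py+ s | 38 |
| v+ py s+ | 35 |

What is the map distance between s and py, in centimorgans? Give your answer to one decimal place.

The two most frequent reciprocal classes, v+ py+ s and v py s+, are the parental types, so the F1 was v+ py+ s / v py s+.
The two rarest classes, v+ py+ s+ and v py s, are the double crossovers. Comparing them with the parentals, only the s allele has switched, so s is the middle locus and the order is v – s – py.
Crossovers in the s–py interval produce the single-crossover classes v+ py s and v py+ s+ (23 + 24 = 47) plus the double crossovers (5).
RF(s–py) = (47 + 5) / 435 = 52/435 = 0.1195 → 12.0 centimorgans.

12.0 centimorgans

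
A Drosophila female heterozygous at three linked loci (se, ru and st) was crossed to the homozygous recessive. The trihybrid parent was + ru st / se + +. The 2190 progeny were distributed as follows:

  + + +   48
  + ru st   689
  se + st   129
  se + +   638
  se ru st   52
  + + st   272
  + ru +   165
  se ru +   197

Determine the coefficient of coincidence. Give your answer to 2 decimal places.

The two rarest classes, se ru st and + + +, are the double crossovers. Comparing them with the parentals, only the se allele has switched, so se is the middle locus and the order is ru – se – st.
ru–se: (469 + 100)/2190 = 0.2598; se–st: (294 + 100)/2190 = 0.1799.
Expected DCO frequency = 0.2598 × 0.1799 ≈ 0.04674; observed = 100/2190 ≈ 0.04566.
Coefficient of coincidence = 0.04566/0.04674 ≈ 0.98.

0.98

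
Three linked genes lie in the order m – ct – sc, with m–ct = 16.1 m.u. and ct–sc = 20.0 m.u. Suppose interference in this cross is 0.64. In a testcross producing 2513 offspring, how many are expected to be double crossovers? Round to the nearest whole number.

29

Map distances give recombination frequencies of 0.161 and 0.200 for the two intervals.
With interference 0.64 (so coincidence = 0.36), expected double-crossover frequency = 0.161 × 0.200 × 0.36 = 0.01159.
Expected number = 0.01159 × 2513 = 29.13 ≈ 29.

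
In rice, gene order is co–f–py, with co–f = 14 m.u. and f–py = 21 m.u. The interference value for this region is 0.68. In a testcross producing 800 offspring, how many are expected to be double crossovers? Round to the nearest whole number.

Map distances give recombination frequencies of 0.140 and 0.210 for the two intervals.
With interference 0.68 (so coincidence = 0.32), expected double-crossover frequency = 0.140 × 0.210 × 0.32 = 0.00941.
Expected number = 0.00941 × 800 = 7.53 ≈ 8.

8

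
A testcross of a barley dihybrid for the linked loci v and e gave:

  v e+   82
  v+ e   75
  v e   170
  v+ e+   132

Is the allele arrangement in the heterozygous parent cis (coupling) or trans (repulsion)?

The two most frequent classes are v+ e+ (132) and v e (170); these are the parental (non-recombinant) types.
So the F1 carried v+ e+ on one chromosome and v e on the other — the recessive alleles are on the same chromosome (cis / coupling).

cis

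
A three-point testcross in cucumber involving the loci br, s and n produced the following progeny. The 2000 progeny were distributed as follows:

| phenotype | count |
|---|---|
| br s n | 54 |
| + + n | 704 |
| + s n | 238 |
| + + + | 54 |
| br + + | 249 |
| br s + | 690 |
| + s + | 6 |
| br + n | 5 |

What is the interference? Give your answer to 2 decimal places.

0.63

The two most frequent reciprocal classes, br s + and + + n, are the parental types, so the F1 was br s + / + + n.
The two rarest classes, + s + and br + n, are the double crossovers. Comparing them with the parentals, only the br allele has switched, so br is the middle locus and the order is s – br – n.
s–br: (487 + 11)/2000 = 0.2490; br–n: (108 + 11)/2000 = 0.0595.
Expected DCO frequency = 0.2490 × 0.0595 ≈ 0.01482; observed = 11/2000 ≈ 0.00550.
Coefficient of coincidence = 0.00550/0.01482 ≈ 0.37; interference = 1 − 0.37 = 0.63.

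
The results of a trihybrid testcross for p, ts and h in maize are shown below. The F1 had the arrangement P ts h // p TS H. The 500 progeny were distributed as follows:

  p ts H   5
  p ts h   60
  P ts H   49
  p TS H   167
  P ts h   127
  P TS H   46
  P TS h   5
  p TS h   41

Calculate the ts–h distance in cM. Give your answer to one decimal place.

The two rarest classes, P TS h and p ts H, are the double crossovers. Comparing them with the parentals, only the ts allele has switched, so ts is the middle locus and the order is h – ts – p.
Crossovers in the h–ts interval produce the single-crossover classes P ts H and p TS h (49 + 41 = 90) plus the double crossovers (10).
RF(h–ts) = (90 + 10) / 500 = 100/500 = 0.2000 → 20.0 cM.

20.0 cM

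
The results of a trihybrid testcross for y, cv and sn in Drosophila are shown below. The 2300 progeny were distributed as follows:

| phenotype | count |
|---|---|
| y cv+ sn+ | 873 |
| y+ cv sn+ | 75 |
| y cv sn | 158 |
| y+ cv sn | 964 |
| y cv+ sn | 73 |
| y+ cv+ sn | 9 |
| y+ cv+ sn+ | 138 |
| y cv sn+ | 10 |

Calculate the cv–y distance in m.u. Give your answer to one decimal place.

The two most frequent reciprocal classes, y+ cv sn and y cv+ sn+, are the parental types, so the F1 was y+ cv sn / y cv+ sn+.
The two rarest classes, y+ cv+ sn and y cv sn+, are the double crossovers. Comparing them with the parentals, only the cv allele has switched, so cv is the middle locus and the order is sn – cv – y.
Crossovers in the cv–y interval produce the single-crossover classes y cv sn and y+ cv+ sn+ (158 + 138 = 296) plus the double crossovers (19).
RF(cv–y) = (296 + 19) / 2300 = 315/2300 = 0.1370 → 13.7 m.u.

13.7 m.u.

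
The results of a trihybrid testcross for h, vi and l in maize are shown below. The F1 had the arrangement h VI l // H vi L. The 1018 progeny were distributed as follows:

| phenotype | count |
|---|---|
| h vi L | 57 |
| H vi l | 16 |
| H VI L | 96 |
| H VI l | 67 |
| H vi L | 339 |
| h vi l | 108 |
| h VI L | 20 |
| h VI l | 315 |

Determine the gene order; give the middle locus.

l

The two rarest classes, h VI L and H vi l, are the double crossovers. Comparing them with the parentals, only the l allele has switched, so l is the middle locus and the order is vi – l – h.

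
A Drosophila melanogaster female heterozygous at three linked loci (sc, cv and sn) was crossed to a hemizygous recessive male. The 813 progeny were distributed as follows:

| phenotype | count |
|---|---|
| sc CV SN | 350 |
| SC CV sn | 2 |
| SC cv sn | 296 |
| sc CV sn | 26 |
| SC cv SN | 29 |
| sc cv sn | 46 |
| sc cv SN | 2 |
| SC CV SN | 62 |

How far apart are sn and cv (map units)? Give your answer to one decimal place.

The two most frequent reciprocal classes, sc CV SN and SC cv sn, are the parental types, so the F1 was sc CV SN / SC cv sn.
The two rarest classes, sc cv SN and SC CV sn, are the double crossovers. Comparing them with the parentals, only the cv allele has switched, so cv is the middle locus and the order is sn – cv – sc.
Crossovers in the sn–cv interval produce the single-crossover classes sc CV sn and SC cv SN (26 + 29 = 55) plus the double crossovers (4).
RF(sn–cv) = (55 + 4) / 813 = 59/813 = 0.0726 → 7.3 map units.

7.3 map units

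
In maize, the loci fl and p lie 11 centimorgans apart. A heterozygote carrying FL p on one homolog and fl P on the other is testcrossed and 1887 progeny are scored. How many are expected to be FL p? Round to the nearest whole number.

840

A map distance of 11 centimorgans corresponds to a recombination frequency of 0.110.
The F1 is FL p / fl P, so FL p is a parental gamete class with expected frequency (1 − r)/2 = 0.890/2 = 0.4450.
Expected number = 0.4450 × 1887 = 839.72 ≈ 840.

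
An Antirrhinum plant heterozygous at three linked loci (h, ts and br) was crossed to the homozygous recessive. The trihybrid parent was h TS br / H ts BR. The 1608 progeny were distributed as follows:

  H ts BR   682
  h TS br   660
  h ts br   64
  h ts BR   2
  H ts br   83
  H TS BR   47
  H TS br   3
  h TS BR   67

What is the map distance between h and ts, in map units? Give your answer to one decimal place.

The two rarest classes, H TS br and h ts BR, are the double crossovers. Comparing them with the parentals, only the h allele has switched, so h is the middle locus and the order is br – h – ts.
Crossovers in the h–ts interval produce the single-crossover classes h ts br and H TS BR (64 + 47 = 111) plus the double crossovers (5).
RF(h–ts) = (111 + 5) / 1608 = 116/1608 = 0.0721 → 7.2 map units.

7.2 map units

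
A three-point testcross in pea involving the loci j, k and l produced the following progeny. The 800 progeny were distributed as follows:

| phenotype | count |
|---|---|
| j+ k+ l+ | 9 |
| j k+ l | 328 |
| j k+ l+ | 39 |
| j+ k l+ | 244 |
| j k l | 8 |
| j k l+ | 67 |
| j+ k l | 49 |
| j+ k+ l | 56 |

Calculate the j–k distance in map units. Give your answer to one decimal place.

The two most frequent reciprocal classes, j+ k l+ and j k+ l, are the parental types, so the F1 was j+ k l+ / j k+ l.
The two rarest classes, j+ k+ l+ and j k l, are the double crossovers. Comparing them with the parentals, only the k allele has switched, so k is the middle locus and the order is j – k – l.
Crossovers in the j–k interval produce the single-crossover classes j k l+ and j+ k+ l (67 + 56 = 123) plus the double crossovers (17).
RF(j–k) = (123 + 17) / 800 = 140/800 = 0.1750 → 17.5 map units.

17.5 map units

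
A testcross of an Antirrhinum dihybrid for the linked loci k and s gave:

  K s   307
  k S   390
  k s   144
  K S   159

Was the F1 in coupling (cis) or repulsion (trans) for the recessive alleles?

The two most frequent classes are K s (307) and k S (390); these are the parental (non-recombinant) types.
So the F1 carried K s on one chromosome and k S on the other — the recessive alleles are on opposite chromosomes (trans / repulsion).

trans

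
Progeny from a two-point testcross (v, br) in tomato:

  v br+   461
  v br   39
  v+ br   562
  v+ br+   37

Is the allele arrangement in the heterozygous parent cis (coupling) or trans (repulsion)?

trans

The two most frequent classes are v+ br (562) and v br+ (461); these are the parental (non-recombinant) types.
So the F1 carried v+ br on one chromosome and v br+ on the other — the recessive alleles are on opposite chromosomes (trans / repulsion).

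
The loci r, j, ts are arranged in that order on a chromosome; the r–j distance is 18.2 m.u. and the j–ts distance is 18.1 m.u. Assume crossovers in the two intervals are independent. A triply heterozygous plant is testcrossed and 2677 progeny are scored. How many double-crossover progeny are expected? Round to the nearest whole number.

88

Map distances give recombination frequencies of 0.182 and 0.181 for the two intervals.
With no interference, expected double-crossover frequency = 0.182 × 0.181 = 0.03294.
Expected number = 0.03294 × 2677 = 88.19 ≈ 88.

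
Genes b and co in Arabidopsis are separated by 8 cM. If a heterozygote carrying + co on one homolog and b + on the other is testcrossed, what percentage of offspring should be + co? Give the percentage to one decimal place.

A map distance of 8 cM corresponds to a recombination frequency of 0.080.
The F1 is + co / b +, so + co is a parental gamete class with expected frequency (1 − r)/2 = 0.920/2 = 0.4600.
That is 0.4600 = 46.0% of the progeny.

46.0%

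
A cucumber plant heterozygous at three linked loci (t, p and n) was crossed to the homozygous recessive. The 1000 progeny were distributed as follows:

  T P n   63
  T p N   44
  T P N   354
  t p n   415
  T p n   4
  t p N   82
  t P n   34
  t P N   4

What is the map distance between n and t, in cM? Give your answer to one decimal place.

The two most frequent reciprocal classes, t p n and T P N, are the parental types, so the F1 was t p n / T P N.
The two rarest classes, T p n and t P N, are the double crossovers. Comparing them with the parentals, only the t allele has switched, so t is the middle locus and the order is p – t – n.
Crossovers in the t–n interval produce the single-crossover classes t p N and T P n (82 + 63 = 145) plus the double crossovers (8).
RF(t–n) = (145 + 8) / 1000 = 153/1000 = 0.1530 → 15.3 cM.

15.3 cM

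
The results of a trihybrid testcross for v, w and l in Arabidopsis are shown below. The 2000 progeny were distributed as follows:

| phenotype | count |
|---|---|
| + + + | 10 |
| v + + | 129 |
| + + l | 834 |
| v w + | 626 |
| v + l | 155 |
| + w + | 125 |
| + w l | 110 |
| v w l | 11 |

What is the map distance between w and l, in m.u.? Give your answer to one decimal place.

13.0 m.u.

The two most frequent reciprocal classes, + + l and v w +, are the parental types, so the F1 was + + l / v w +.
The two rarest classes, + + + and v w l, are the double crossovers. Comparing them with the parentals, only the l allele has switched, so l is the middle locus and the order is v – l – w.
Crossovers in the l–w interval produce the single-crossover classes + w l and v + + (110 + 129 = 239) plus the double crossovers (21).
RF(l–w) = (239 + 21) / 2000 = 260/2000 = 0.1300 → 13.0 m.u.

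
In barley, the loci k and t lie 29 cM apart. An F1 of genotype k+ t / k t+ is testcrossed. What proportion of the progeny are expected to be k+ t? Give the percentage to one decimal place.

35.5%

A map distance of 29 cM corresponds to a recombination frequency of 0.290.
The F1 is k+ t / k t+, so k+ t is a parental gamete class with expected frequency (1 − r)/2 = 0.710/2 = 0.3550.
That is 0.3550 = 35.5% of the progeny.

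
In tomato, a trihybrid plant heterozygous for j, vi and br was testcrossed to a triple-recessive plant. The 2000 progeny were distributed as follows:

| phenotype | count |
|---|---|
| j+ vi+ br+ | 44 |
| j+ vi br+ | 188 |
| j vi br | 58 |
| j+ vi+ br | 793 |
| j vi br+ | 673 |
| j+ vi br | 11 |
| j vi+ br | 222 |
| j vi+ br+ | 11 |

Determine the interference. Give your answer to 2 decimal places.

The two most frequent reciprocal classes, j+ vi+ br and j vi br+, are the parental types, so the F1 was j+ vi+ br / j vi br+.
The two rarest classes, j+ vi br and j vi+ br+, are the double crossovers. Comparing them with the parentals, only the vi allele has switched, so vi is the middle locus and the order is j – vi – br.
j–vi: (410 + 22)/2000 = 0.2160; vi–br: (102 + 22)/2000 = 0.0620.
Expected DCO frequency = 0.2160 × 0.0620 ≈ 0.01339; observed = 22/2000 ≈ 0.01100.
Coefficient of coincidence = 0.01100/0.01339 ≈ 0.82; interference = 1 − 0.82 = 0.18.

0.18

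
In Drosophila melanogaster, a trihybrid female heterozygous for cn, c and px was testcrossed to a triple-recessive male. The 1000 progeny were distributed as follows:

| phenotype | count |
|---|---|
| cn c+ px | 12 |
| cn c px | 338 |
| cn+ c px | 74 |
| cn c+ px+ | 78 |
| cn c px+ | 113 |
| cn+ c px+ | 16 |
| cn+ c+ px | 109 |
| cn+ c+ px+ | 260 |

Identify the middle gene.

c

The two most frequent reciprocal classes, cn c px and cn+ c+ px+, are the parental types, so the F1 was cn c px / cn+ c+ px+.
The two rarest classes, cn c+ px and cn+ c px+, are the double crossovers. Comparing them with the parentals, only the c allele has switched, so c is the middle locus and the order is px – c – cn.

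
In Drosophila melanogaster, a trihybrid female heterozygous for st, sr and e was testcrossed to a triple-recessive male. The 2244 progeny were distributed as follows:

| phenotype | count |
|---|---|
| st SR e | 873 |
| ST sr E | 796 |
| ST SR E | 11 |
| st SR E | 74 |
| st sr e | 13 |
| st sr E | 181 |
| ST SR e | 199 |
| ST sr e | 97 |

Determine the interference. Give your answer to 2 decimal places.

0.32

The two most frequent reciprocal classes, st SR e and ST sr E, are the parental types, so the F1 was st SR e / ST sr E.
The two rarest classes, st sr e and ST SR E, are the double crossovers. Comparing them with the parentals, only the sr allele has switched, so sr is the middle locus and the order is e – sr – st.
e–sr: (171 + 24)/2244 = 0.0869; sr–st: (380 + 24)/2244 = 0.1800.
Expected DCO frequency = 0.0869 × 0.1800 ≈ 0.01564; observed = 24/2244 ≈ 0.01070.
Coefficient of coincidence = 0.01070/0.01564 ≈ 0.68; interference = 1 − 0.68 = 0.32.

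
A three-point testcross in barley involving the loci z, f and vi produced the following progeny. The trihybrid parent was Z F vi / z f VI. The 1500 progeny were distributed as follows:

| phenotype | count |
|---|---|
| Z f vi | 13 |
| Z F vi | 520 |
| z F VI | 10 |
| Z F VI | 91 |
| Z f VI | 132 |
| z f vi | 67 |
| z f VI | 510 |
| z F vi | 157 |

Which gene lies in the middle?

f

The two rarest classes, Z f vi and z F VI, are the double crossovers. Comparing them with the parentals, only the f allele has switched, so f is the middle locus and the order is vi – f – z.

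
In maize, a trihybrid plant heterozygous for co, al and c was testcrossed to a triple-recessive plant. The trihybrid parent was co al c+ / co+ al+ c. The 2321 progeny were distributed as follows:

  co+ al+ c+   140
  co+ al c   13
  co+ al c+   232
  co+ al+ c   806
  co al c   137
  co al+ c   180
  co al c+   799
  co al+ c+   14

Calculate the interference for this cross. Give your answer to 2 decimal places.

The two rarest classes, co al+ c+ and co+ al c, are the double crossovers. Comparing them with the parentals, only the al allele has switched, so al is the middle locus and the order is c – al – co.
c–al: (277 + 27)/2321 = 0.1310; al–co: (412 + 27)/2321 = 0.1891.
Expected DCO frequency = 0.1310 × 0.1891 ≈ 0.02477; observed = 27/2321 ≈ 0.01163.
Coefficient of coincidence = 0.01163/0.02477 ≈ 0.47; interference = 1 − 0.47 = 0.53.

0.53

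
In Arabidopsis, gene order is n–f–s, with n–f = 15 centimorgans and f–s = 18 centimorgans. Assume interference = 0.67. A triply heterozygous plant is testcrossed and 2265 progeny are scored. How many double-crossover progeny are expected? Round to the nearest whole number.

20

Map distances give recombination frequencies of 0.150 and 0.180 for the two intervals.
With interference 0.67 (so coincidence = 0.33), expected double-crossover frequency = 0.150 × 0.180 × 0.33 = 0.00891.
Expected number = 0.00891 × 2265 = 20.18 ≈ 20.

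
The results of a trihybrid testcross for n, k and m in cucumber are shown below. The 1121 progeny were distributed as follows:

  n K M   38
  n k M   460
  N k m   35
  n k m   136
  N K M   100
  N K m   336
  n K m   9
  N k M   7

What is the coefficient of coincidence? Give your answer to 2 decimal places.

0.80

The two most frequent reciprocal classes, N K m and n k M, are the parental types, so the F1 was N K m / n k M.
The two rarest classes, n K m and N k M, are the double crossovers. Comparing them with the parentals, only the n allele has switched, so n is the middle locus and the order is k – n – m.
k–n: (73 + 16)/1121 = 0.0794; n–m: (236 + 16)/1121 = 0.2248.
Expected DCO frequency = 0.0794 × 0.2248 ≈ 0.01785; observed = 16/1121 ≈ 0.01427.
Coefficient of coincidence = 0.01427/0.01785 ≈ 0.80.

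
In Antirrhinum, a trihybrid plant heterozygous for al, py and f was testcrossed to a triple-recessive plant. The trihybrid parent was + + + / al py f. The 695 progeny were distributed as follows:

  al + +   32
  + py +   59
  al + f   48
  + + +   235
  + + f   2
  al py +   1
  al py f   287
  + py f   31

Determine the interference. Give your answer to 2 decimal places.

0.71

The two rarest classes, + + f and al py +, are the double crossovers. Comparing them with the parentals, only the f allele has switched, so f is the middle locus and the order is al – f – py.
al–f: (63 + 3)/695 = 0.0950; f–py: (107 + 3)/695 = 0.1583.
Expected DCO frequency = 0.0950 × 0.1583 ≈ 0.01504; observed = 3/695 ≈ 0.00432.
Coefficient of coincidence = 0.00432/0.01504 ≈ 0.29; interference = 1 − 0.29 = 0.71.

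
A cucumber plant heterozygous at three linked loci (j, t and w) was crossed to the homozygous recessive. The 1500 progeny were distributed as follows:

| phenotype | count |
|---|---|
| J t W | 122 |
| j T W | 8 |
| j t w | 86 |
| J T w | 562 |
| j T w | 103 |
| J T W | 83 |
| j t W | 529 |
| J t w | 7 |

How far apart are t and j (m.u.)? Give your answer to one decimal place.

16.0 m.u.

The two most frequent reciprocal classes, J T w and j t W, are the parental types, so the F1 was J T w / j t W.
The two rarest classes, J t w and j T W, are the double crossovers. Comparing them with the parentals, only the t allele has switched, so t is the middle locus and the order is w – t – j.
Crossovers in the t–j interval produce the single-crossover classes j T w and J t W (103 + 122 = 225) plus the double crossovers (15).
RF(t–j) = (225 + 15) / 1500 = 240/1500 = 0.1600 → 16.0 m.u.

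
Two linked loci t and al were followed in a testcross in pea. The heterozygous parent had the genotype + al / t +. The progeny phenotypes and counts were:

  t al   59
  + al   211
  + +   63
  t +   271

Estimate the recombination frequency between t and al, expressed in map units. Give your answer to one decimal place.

The recombinant classes are + + and t al: 63 + 59 = 122.
Recombination frequency = 122/604 = 0.2020 ≈ 20.2%, i.e. 20.2 map units.

20.2 map units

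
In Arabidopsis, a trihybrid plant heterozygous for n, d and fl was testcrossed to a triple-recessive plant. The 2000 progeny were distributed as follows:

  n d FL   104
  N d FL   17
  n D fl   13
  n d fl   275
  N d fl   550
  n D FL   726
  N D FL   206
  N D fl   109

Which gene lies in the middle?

fl

The two most frequent reciprocal classes, N d fl and n D FL, are the parental types, so the F1 was N d fl / n D FL.
The two rarest classes, N d FL and n D fl, are the double crossovers. Comparing them with the parentals, only the fl allele has switched, so fl is the middle locus and the order is d – fl – n.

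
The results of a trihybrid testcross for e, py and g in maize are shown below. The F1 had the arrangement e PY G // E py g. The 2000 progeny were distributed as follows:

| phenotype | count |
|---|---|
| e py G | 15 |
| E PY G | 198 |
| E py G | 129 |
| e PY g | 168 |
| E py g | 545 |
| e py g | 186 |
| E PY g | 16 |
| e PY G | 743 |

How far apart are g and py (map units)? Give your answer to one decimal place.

The two rarest classes, e py G and E PY g, are the double crossovers. Comparing them with the parentals, only the py allele has switched, so py is the middle locus and the order is e – py – g.
Crossovers in the py–g interval produce the single-crossover classes e PY g and E py G (168 + 129 = 297) plus the double crossovers (31).
RF(py–g) = (297 + 31) / 2000 = 328/2000 = 0.1640 → 16.4 map units.

16.4 map units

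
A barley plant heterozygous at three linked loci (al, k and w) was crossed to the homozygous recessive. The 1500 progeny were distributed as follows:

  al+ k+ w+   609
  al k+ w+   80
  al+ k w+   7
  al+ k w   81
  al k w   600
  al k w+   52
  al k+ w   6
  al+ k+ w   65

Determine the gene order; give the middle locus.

The two most frequent reciprocal classes, al k w and al+ k+ w+, are the parental types, so the F1 was al k w / al+ k+ w+.
The two rarest classes, al k+ w and al+ k w+, are the double crossovers. Comparing them with the parentals, only the k allele has switched, so k is the middle locus and the order is w – k – al.

k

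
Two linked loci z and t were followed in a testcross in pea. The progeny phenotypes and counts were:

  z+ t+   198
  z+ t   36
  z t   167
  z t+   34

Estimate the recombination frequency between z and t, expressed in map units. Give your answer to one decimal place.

The two most frequent classes, z+ t+ (198) and z t (167), are the parental types, so the F1 was z+ t+ / z t.
The recombinant classes are z+ t and z t+: 36 + 34 = 70.
Recombination frequency = 70/435 = 0.1609 ≈ 16.1%, i.e. 16.1 map units.

16.1 map units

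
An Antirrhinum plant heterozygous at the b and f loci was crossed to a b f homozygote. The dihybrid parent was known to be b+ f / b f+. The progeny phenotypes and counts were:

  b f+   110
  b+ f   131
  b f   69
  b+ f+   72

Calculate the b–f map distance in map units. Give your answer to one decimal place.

36.9 map units

The recombinant classes are b+ f+ and b f: 72 + 69 = 141.
Recombination frequency = 141/382 = 0.3691 ≈ 36.9%, i.e. 36.9 map units.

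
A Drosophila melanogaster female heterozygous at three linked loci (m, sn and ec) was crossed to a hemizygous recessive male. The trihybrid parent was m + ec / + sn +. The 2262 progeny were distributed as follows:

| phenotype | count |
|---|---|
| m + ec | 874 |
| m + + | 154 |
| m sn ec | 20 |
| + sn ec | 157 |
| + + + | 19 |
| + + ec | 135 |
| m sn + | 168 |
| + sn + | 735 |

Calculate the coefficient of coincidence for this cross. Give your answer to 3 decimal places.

0.737

The two rarest classes, m sn ec and + + +, are the double crossovers. Comparing them with the parentals, only the sn allele has switched, so sn is the middle locus and the order is m – sn – ec.
m–sn: (303 + 39)/2262 = 0.1512; sn–ec: (311 + 39)/2262 = 0.1547.
Expected DCO frequency = 0.1512 × 0.1547 ≈ 0.02339; observed = 39/2262 ≈ 0.01724.
Coefficient of coincidence = 0.01724/0.02339 ≈ 0.737.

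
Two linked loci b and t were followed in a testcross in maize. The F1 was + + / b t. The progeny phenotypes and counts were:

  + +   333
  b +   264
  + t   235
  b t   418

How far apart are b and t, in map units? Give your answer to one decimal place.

39.9 map units

The recombinant classes are + t and b +: 235 + 264 = 499.
Recombination frequency = 499/1250 = 0.3992 ≈ 39.9%, i.e. 39.9 map units.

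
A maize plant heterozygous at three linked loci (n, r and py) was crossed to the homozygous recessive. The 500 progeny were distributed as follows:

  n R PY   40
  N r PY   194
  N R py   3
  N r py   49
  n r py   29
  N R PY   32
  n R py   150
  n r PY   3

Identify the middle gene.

n

The two most frequent reciprocal classes, N r PY and n R py, are the parental types, so the F1 was N r PY / n R py.
The two rarest classes, n r PY and N R py, are the double crossovers. Comparing them with the parentals, only the n allele has switched, so n is the middle locus and the order is r – n – py.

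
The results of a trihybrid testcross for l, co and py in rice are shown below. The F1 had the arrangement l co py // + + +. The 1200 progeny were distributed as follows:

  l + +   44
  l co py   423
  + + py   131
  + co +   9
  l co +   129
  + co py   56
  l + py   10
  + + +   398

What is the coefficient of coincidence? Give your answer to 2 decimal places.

0.69

The two rarest classes, l + py and + co +, are the double crossovers. Comparing them with the parentals, only the co allele has switched, so co is the middle locus and the order is l – co – py.
l–co: (100 + 19)/1200 = 0.0992; co–py: (260 + 19)/1200 = 0.2325.
Expected DCO frequency = 0.0992 × 0.2325 ≈ 0.02306; observed = 19/1200 ≈ 0.01583.
Coefficient of coincidence = 0.01583/0.02306 ≈ 0.69.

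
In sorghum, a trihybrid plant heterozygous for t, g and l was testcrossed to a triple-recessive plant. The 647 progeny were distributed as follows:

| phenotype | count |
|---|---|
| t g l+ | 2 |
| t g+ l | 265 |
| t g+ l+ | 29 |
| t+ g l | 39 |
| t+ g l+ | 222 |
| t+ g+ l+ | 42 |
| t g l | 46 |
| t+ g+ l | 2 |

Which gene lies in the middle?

t

The two most frequent reciprocal classes, t g+ l and t+ g l+, are the parental types, so the F1 was t g+ l / t+ g l+.
The two rarest classes, t+ g+ l and t g l+, are the double crossovers. Comparing them with the parentals, only the t allele has switched, so t is the middle locus and the order is g – t – l.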